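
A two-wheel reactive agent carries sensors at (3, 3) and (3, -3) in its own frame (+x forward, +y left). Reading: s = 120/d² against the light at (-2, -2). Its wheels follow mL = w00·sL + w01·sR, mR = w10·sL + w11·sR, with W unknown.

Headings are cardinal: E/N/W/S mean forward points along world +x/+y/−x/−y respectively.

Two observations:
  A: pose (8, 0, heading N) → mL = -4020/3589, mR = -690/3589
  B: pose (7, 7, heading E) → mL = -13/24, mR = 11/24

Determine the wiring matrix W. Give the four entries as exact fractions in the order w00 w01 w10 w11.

-1/2 -1/2 -1/2 1

obs A: pose=(8,0,N) → sL=60/37, sR=60/97, mL=-4020/3589, mR=-690/3589
obs B: pose=(7,7,E) → sL=5/12, sR=2/3, mL=-13/24, mR=11/24
sensor matrix S = [[60/37, 60/97], [5/12, 2/3]]; det S = 2955/3589
solve [mL_A; mL_B] = S·[w00; w01] and [mR_A; mR_B] = S·[w10; w11]:
  w00 = -1/2, w01 = -1/2, w10 = -1/2, w11 = 1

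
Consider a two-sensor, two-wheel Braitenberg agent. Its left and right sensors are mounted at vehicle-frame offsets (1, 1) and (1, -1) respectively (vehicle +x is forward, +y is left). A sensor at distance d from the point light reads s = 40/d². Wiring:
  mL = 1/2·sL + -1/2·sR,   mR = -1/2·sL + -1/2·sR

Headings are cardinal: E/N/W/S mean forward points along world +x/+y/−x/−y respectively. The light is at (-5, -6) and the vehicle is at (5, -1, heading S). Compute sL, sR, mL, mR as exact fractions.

40/137 40/97 -800/13289 -4680/13289

left sensor world pos  = (6, -2); dL² = 137
right sensor world pos = (4, -2); dR² = 97
sL = 40/137 = 40/137
sR = 40/97 = 40/97
mL = 1/2·sL + -1/2·sR = -800/13289
mR = -1/2·sL + -1/2·sR = -4680/13289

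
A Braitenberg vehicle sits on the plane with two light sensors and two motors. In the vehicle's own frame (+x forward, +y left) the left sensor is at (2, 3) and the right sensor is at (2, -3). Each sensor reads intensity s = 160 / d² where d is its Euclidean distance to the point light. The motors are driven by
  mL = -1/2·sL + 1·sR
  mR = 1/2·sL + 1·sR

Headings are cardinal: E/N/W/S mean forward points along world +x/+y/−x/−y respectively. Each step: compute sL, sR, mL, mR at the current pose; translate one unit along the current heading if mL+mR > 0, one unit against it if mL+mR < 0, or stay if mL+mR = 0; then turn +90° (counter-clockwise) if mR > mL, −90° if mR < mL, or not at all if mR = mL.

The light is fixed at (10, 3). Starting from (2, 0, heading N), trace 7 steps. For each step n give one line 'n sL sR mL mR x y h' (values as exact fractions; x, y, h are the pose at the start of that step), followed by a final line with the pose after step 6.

0 80/61 80/13 4360/793 5400/793 2 0 N
1 32/25 160/101 2384/2525 5616/2525 2 1 W
2 40/13 1 -7/13 33/13 1 1 S
3 160/49 32/17 208/833 2928/833 1 0 E
4 80/61 80/13 4360/793 5400/793 2 0 N
5 32/25 160/101 2384/2525 5616/2525 2 1 W
6 40/13 1 -7/13 33/13 1 1 S
final 1 0 E

n=0: pose=(2,0,N); sL=80/61, sR=80/13; mL=4360/793, mR=5400/793; mL+mR=160/13 → advance +1; mR−mL=80/61 → turn +1·90°
n=1: pose=(2,1,W); sL=32/25, sR=160/101; mL=2384/2525, mR=5616/2525; mL+mR=320/101 → advance +1; mR−mL=32/25 → turn +1·90°
n=2: pose=(1,1,S); sL=40/13, sR=1; mL=-7/13, mR=33/13; mL+mR=2 → advance +1; mR−mL=40/13 → turn +1·90°
n=3: pose=(1,0,E); sL=160/49, sR=32/17; mL=208/833, mR=2928/833; mL+mR=64/17 → advance +1; mR−mL=160/49 → turn +1·90°
n=4: pose=(2,0,N); sL=80/61, sR=80/13; mL=4360/793, mR=5400/793; mL+mR=160/13 → advance +1; mR−mL=80/61 → turn +1·90°
n=5: pose=(2,1,W); sL=32/25, sR=160/101; mL=2384/2525, mR=5616/2525; mL+mR=320/101 → advance +1; mR−mL=32/25 → turn +1·90°
n=6: pose=(1,1,S); sL=40/13, sR=1; mL=-7/13, mR=33/13; mL+mR=2 → advance +1; mR−mL=40/13 → turn +1·90°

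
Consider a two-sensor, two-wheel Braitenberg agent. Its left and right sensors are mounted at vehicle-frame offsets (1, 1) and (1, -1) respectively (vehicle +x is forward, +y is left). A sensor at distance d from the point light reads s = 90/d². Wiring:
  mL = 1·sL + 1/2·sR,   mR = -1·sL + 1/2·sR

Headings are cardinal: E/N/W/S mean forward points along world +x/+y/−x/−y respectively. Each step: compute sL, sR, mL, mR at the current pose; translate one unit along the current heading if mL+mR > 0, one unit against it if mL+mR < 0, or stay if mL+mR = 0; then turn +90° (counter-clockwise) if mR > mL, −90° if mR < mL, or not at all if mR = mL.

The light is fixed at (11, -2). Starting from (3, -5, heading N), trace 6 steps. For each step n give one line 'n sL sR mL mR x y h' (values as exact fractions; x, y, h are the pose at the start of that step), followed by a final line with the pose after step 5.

n=0: pose=(3,-5,N); sL=18/17, sR=90/53; mL=1719/901, mR=-189/901; mL+mR=90/53 → advance +1; mR−mL=-36/17 → turn -1·90°
n=1: pose=(3,-4,E); sL=9/5, sR=45/29; mL=747/290, mR=-297/290; mL+mR=45/29 → advance +1; mR−mL=-18/5 → turn -1·90°
n=2: pose=(4,-4,S); sL=2, sR=90/73; mL=191/73, mR=-101/73; mL+mR=90/73 → advance +1; mR−mL=-4 → turn -1·90°
n=3: pose=(4,-5,W); sL=9/8, sR=45/34; mL=243/136, mR=-63/136; mL+mR=45/34 → advance +1; mR−mL=-9/4 → turn -1·90°
n=4: pose=(3,-5,N); sL=18/17, sR=90/53; mL=1719/901, mR=-189/901; mL+mR=90/53 → advance +1; mR−mL=-36/17 → turn -1·90°
n=5: pose=(3,-4,E); sL=9/5, sR=45/29; mL=747/290, mR=-297/290; mL+mR=45/29 → advance +1; mR−mL=-18/5 → turn -1·90°

0 18/17 90/53 1719/901 -189/901 3 -5 N
1 9/5 45/29 747/290 -297/290 3 -4 E
2 2 90/73 191/73 -101/73 4 -4 S
3 9/8 45/34 243/136 -63/136 4 -5 W
4 18/17 90/53 1719/901 -189/901 3 -5 N
5 9/5 45/29 747/290 -297/290 3 -4 E
final 4 -4 S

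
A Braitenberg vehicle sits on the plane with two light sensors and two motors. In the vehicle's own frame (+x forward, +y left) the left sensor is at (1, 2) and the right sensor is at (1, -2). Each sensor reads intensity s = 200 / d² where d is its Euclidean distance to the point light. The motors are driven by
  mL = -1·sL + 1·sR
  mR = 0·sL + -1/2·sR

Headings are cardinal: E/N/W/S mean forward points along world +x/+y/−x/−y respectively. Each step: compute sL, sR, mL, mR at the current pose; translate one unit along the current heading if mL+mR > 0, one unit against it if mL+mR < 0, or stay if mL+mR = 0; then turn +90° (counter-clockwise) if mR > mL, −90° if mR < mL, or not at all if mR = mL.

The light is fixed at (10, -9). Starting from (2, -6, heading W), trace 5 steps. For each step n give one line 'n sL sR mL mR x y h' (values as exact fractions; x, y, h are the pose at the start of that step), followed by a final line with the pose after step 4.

n=0: pose=(2,-6,W); sL=100/41, sR=100/53; mL=-1200/2173, mR=-50/53; mL+mR=-3250/2173 → advance -1; mR−mL=-850/2173 → turn -1·90°
n=1: pose=(3,-6,N); sL=200/97, sR=200/41; mL=11200/3977, mR=-100/41; mL+mR=1500/3977 → advance +1; mR−mL=-20900/3977 → turn -1·90°
n=2: pose=(3,-5,E); sL=25/9, sR=5; mL=20/9, mR=-5/2; mL+mR=-5/18 → advance -1; mR−mL=-85/18 → turn -1·90°
n=3: pose=(2,-5,S); sL=40/9, sR=200/109; mL=-2560/981, mR=-100/109; mL+mR=-3460/981 → advance -1; mR−mL=1660/981 → turn +1·90°
n=4: pose=(2,-4,E); sL=100/49, sR=100/29; mL=2000/1421, mR=-50/29; mL+mR=-450/1421 → advance -1; mR−mL=-4450/1421 → turn -1·90°

0 100/41 100/53 -1200/2173 -50/53 2 -6 W
1 200/97 200/41 11200/3977 -100/41 3 -6 N
2 25/9 5 20/9 -5/2 3 -5 E
3 40/9 200/109 -2560/981 -100/109 2 -5 S
4 100/49 100/29 2000/1421 -50/29 2 -4 E
final 1 -4 S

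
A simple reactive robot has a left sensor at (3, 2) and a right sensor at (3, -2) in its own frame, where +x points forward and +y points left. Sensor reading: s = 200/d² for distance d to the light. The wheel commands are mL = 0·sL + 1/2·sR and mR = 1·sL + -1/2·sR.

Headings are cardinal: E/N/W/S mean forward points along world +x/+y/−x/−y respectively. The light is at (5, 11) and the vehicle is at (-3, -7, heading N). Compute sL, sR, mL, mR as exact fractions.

8/13 200/261 100/261 788/3393

left sensor world pos  = (-5, -4); dL² = 325
right sensor world pos = (-1, -4); dR² = 261
sL = 200/325 = 8/13
sR = 200/261 = 200/261
mL = 0·sL + 1/2·sR = 100/261
mR = 1·sL + -1/2·sR = 788/3393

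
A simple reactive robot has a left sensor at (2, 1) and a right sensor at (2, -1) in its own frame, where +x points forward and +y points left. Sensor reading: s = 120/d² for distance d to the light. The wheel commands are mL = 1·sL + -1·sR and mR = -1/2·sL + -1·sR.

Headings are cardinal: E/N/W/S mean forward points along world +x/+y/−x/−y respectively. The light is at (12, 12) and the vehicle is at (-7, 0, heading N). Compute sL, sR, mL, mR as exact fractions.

left sensor world pos  = (-8, 2); dL² = 500
right sensor world pos = (-6, 2); dR² = 424
sL = 120/500 = 6/25
sR = 120/424 = 15/53
mL = 1·sL + -1·sR = -57/1325
mR = -1/2·sL + -1·sR = -534/1325

6/25 15/53 -57/1325 -534/1325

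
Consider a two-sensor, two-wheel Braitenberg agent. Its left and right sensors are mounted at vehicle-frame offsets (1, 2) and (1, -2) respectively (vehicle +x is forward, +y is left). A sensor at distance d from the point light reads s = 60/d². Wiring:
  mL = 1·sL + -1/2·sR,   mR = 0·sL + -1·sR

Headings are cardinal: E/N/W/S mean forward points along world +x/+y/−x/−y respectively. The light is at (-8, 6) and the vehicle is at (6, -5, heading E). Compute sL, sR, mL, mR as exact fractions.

left sensor world pos  = (7, -3); dL² = 306
right sensor world pos = (7, -7); dR² = 394
sL = 60/306 = 10/51
sR = 60/394 = 30/197
mL = 1·sL + -1/2·sR = 1205/10047
mR = 0·sL + -1·sR = -30/197

10/51 30/197 1205/10047 -30/197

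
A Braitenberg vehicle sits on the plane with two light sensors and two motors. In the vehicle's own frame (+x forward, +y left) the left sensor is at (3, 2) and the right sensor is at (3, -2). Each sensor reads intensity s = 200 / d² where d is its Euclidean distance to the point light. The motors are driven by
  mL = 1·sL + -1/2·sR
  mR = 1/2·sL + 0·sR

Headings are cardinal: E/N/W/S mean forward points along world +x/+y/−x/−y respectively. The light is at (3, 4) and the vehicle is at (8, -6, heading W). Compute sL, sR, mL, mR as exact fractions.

50/37 50/17 -75/629 25/37

left sensor world pos  = (5, -8); dL² = 148
right sensor world pos = (5, -4); dR² = 68
sL = 200/148 = 50/37
sR = 200/68 = 50/17
mL = 1·sL + -1/2·sR = -75/629
mR = 1/2·sL + 0·sR = 25/37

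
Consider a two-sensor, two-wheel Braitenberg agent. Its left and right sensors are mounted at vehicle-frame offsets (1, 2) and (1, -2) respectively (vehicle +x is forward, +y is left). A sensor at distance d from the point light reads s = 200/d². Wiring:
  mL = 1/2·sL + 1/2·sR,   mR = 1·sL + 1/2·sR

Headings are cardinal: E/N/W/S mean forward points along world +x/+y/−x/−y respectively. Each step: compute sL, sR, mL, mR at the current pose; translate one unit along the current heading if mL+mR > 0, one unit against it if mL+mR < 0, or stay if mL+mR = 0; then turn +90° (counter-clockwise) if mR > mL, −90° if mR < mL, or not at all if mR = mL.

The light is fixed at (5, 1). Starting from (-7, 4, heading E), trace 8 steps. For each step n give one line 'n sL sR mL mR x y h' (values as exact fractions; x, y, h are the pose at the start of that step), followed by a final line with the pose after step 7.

n=0: pose=(-7,4,E); sL=100/73, sR=100/61; mL=6700/4453, mR=9750/4453; mL+mR=16450/4453 → advance +1; mR−mL=50/73 → turn +1·90°
n=1: pose=(-6,4,N); sL=40/37, sR=200/97; mL=5640/3589, mR=7580/3589; mL+mR=13220/3589 → advance +1; mR−mL=20/37 → turn +1·90°
n=2: pose=(-6,5,W); sL=50/37, sR=10/9; mL=410/333, mR=635/333; mL+mR=1045/333 → advance +1; mR−mL=25/37 → turn +1·90°
n=3: pose=(-7,5,S); sL=200/109, sR=40/41; mL=6280/4469, mR=10380/4469; mL+mR=16660/4469 → advance +1; mR−mL=100/109 → turn +1·90°
n=4: pose=(-7,4,E); sL=100/73, sR=100/61; mL=6700/4453, mR=9750/4453; mL+mR=16450/4453 → advance +1; mR−mL=50/73 → turn +1·90°
n=5: pose=(-6,4,N); sL=40/37, sR=200/97; mL=5640/3589, mR=7580/3589; mL+mR=13220/3589 → advance +1; mR−mL=20/37 → turn +1·90°
n=6: pose=(-6,5,W); sL=50/37, sR=10/9; mL=410/333, mR=635/333; mL+mR=1045/333 → advance +1; mR−mL=25/37 → turn +1·90°
n=7: pose=(-7,5,S); sL=200/109, sR=40/41; mL=6280/4469, mR=10380/4469; mL+mR=16660/4469 → advance +1; mR−mL=100/109 → turn +1·90°

0 100/73 100/61 6700/4453 9750/4453 -7 4 E
1 40/37 200/97 5640/3589 7580/3589 -6 4 N
2 50/37 10/9 410/333 635/333 -6 5 W
3 200/109 40/41 6280/4469 10380/4469 -7 5 S
4 100/73 100/61 6700/4453 9750/4453 -7 4 E
5 40/37 200/97 5640/3589 7580/3589 -6 4 N
6 50/37 10/9 410/333 635/333 -6 5 W
7 200/109 40/41 6280/4469 10380/4469 -7 5 S
final -7 4 E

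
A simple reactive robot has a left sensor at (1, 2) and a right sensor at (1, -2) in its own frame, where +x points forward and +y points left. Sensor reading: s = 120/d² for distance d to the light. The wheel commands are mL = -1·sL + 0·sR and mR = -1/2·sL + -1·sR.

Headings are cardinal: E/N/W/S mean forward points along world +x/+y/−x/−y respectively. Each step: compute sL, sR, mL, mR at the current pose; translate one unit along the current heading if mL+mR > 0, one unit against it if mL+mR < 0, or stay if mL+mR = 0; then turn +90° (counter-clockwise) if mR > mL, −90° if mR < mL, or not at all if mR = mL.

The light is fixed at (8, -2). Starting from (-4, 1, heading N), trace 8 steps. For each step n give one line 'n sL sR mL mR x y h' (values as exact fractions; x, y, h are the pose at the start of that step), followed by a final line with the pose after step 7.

n=0: pose=(-4,1,N); sL=30/53, sR=30/29; mL=-30/53, mR=-2025/1537; mL+mR=-2895/1537 → advance -1; mR−mL=-1155/1537 → turn -1·90°
n=1: pose=(-4,0,E); sL=120/137, sR=120/121; mL=-120/137, mR=-23700/16577; mL+mR=-38220/16577 → advance -1; mR−mL=-9180/16577 → turn -1·90°
n=2: pose=(-5,0,S); sL=60/61, sR=60/113; mL=-60/61, mR=-7050/6893; mL+mR=-13830/6893 → advance -1; mR−mL=-270/6893 → turn -1·90°
n=3: pose=(-5,1,W); sL=120/197, sR=120/221; mL=-120/197, mR=-36900/43537; mL+mR=-63420/43537 → advance -1; mR−mL=-10380/43537 → turn -1·90°
n=4: pose=(-4,1,N); sL=30/53, sR=30/29; mL=-30/53, mR=-2025/1537; mL+mR=-2895/1537 → advance -1; mR−mL=-1155/1537 → turn -1·90°
n=5: pose=(-4,0,E); sL=120/137, sR=120/121; mL=-120/137, mR=-23700/16577; mL+mR=-38220/16577 → advance -1; mR−mL=-9180/16577 → turn -1·90°
n=6: pose=(-5,0,S); sL=60/61, sR=60/113; mL=-60/61, mR=-7050/6893; mL+mR=-13830/6893 → advance -1; mR−mL=-270/6893 → turn -1·90°
n=7: pose=(-5,1,W); sL=120/197, sR=120/221; mL=-120/197, mR=-36900/43537; mL+mR=-63420/43537 → advance -1; mR−mL=-10380/43537 → turn -1·90°

0 30/53 30/29 -30/53 -2025/1537 -4 1 N
1 120/137 120/121 -120/137 -23700/16577 -4 0 E
2 60/61 60/113 -60/61 -7050/6893 -5 0 S
3 120/197 120/221 -120/197 -36900/43537 -5 1 W
4 30/53 30/29 -30/53 -2025/1537 -4 1 N
5 120/137 120/121 -120/137 -23700/16577 -4 0 E
6 60/61 60/113 -60/61 -7050/6893 -5 0 S
7 120/197 120/221 -120/197 -36900/43537 -5 1 W
final -4 1 N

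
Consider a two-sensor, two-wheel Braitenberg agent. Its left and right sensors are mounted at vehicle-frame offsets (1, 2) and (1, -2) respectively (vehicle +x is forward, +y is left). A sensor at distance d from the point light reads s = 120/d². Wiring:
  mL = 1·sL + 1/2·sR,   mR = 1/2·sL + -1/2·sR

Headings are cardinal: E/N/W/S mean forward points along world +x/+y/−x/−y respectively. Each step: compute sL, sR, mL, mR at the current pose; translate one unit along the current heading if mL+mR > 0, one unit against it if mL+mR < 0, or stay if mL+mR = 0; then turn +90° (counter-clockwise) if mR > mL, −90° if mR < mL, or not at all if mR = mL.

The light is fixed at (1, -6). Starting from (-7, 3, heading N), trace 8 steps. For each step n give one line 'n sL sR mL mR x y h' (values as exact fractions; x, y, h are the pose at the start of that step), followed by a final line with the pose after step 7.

0 3/5 15/17 177/170 -12/85 -7 3 N
1 120/193 120/113 25140/21809 -4800/21809 -7 4 E
2 60/53 20/27 2150/1431 280/1431 -6 4 S
3 120/113 24/37 5796/4181 864/4181 -6 3 W
4 3/5 15/17 177/170 -12/85 -7 3 N
5 120/193 120/113 25140/21809 -4800/21809 -7 4 E
6 60/53 20/27 2150/1431 280/1431 -6 4 S
7 120/113 24/37 5796/4181 864/4181 -6 3 W
final -7 3 N

n=0: pose=(-7,3,N); sL=3/5, sR=15/17; mL=177/170, mR=-12/85; mL+mR=9/10 → advance +1; mR−mL=-201/170 → turn -1·90°
n=1: pose=(-7,4,E); sL=120/193, sR=120/113; mL=25140/21809, mR=-4800/21809; mL+mR=180/193 → advance +1; mR−mL=-29940/21809 → turn -1·90°
n=2: pose=(-6,4,S); sL=60/53, sR=20/27; mL=2150/1431, mR=280/1431; mL+mR=90/53 → advance +1; mR−mL=-1870/1431 → turn -1·90°
n=3: pose=(-6,3,W); sL=120/113, sR=24/37; mL=5796/4181, mR=864/4181; mL+mR=180/113 → advance +1; mR−mL=-4932/4181 → turn -1·90°
n=4: pose=(-7,3,N); sL=3/5, sR=15/17; mL=177/170, mR=-12/85; mL+mR=9/10 → advance +1; mR−mL=-201/170 → turn -1·90°
n=5: pose=(-7,4,E); sL=120/193, sR=120/113; mL=25140/21809, mR=-4800/21809; mL+mR=180/193 → advance +1; mR−mL=-29940/21809 → turn -1·90°
n=6: pose=(-6,4,S); sL=60/53, sR=20/27; mL=2150/1431, mR=280/1431; mL+mR=90/53 → advance +1; mR−mL=-1870/1431 → turn -1·90°
n=7: pose=(-6,3,W); sL=120/113, sR=24/37; mL=5796/4181, mR=864/4181; mL+mR=180/113 → advance +1; mR−mL=-4932/4181 → turn -1·90°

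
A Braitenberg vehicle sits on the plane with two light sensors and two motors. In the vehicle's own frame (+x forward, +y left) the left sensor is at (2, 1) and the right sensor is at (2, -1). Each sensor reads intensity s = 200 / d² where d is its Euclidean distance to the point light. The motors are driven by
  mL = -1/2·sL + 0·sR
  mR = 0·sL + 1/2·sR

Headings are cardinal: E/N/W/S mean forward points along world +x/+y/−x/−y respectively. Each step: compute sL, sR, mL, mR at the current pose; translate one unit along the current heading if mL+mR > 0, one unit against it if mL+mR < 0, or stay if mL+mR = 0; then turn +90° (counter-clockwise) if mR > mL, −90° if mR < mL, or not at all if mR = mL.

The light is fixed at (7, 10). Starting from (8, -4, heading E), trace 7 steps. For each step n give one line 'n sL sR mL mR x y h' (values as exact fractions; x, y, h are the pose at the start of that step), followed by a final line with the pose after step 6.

n=0: pose=(8,-4,E); sL=100/89, sR=100/117; mL=-50/89, mR=50/117; mL+mR=-1400/10413 → advance -1; mR−mL=10300/10413 → turn +1·90°
n=1: pose=(7,-4,N); sL=40/29, sR=40/29; mL=-20/29, mR=20/29; mL+mR=0 → advance +0; mR−mL=40/29 → turn +1·90°
n=2: pose=(7,-4,W); sL=200/229, sR=200/173; mL=-100/229, mR=100/173; mL+mR=5600/39617 → advance +1; mR−mL=40200/39617 → turn +1·90°
n=3: pose=(6,-4,S); sL=25/32, sR=10/13; mL=-25/64, mR=5/13; mL+mR=-5/832 → advance -1; mR−mL=645/832 → turn +1·90°
n=4: pose=(6,-3,E); sL=40/29, sR=200/197; mL=-20/29, mR=100/197; mL+mR=-1040/5713 → advance -1; mR−mL=6840/5713 → turn +1·90°
n=5: pose=(5,-3,N); sL=20/13, sR=100/61; mL=-10/13, mR=50/61; mL+mR=40/793 → advance +1; mR−mL=1260/793 → turn +1·90°
n=6: pose=(5,-2,W); sL=40/37, sR=200/137; mL=-20/37, mR=100/137; mL+mR=960/5069 → advance +1; mR−mL=6440/5069 → turn +1·90°

0 100/89 100/117 -50/89 50/117 8 -4 E
1 40/29 40/29 -20/29 20/29 7 -4 N
2 200/229 200/173 -100/229 100/173 7 -4 W
3 25/32 10/13 -25/64 5/13 6 -4 S
4 40/29 200/197 -20/29 100/197 6 -3 E
5 20/13 100/61 -10/13 50/61 5 -3 N
6 40/37 200/137 -20/37 100/137 5 -2 W
final 4 -2 S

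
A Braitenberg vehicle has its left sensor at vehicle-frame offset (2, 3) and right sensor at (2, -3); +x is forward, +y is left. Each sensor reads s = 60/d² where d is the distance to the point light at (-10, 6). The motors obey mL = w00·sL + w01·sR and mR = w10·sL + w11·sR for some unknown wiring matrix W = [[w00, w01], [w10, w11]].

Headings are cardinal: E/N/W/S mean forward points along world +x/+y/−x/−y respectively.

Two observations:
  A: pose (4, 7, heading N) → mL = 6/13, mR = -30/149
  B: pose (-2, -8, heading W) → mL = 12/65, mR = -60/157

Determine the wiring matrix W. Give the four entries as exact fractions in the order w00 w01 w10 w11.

1 0 0 -1

obs A: pose=(4,7,N) → sL=6/13, sR=30/149, mL=6/13, mR=-30/149
obs B: pose=(-2,-8,W) → sL=12/65, sR=60/157, mL=12/65, mR=-60/157
sensor matrix S = [[6/13, 30/149], [12/65, 60/157]]; det S = 42336/304109
solve [mL_A; mL_B] = S·[w00; w01] and [mR_A; mR_B] = S·[w10; w11]:
  w00 = 1, w01 = 0, w10 = 0, w11 = -1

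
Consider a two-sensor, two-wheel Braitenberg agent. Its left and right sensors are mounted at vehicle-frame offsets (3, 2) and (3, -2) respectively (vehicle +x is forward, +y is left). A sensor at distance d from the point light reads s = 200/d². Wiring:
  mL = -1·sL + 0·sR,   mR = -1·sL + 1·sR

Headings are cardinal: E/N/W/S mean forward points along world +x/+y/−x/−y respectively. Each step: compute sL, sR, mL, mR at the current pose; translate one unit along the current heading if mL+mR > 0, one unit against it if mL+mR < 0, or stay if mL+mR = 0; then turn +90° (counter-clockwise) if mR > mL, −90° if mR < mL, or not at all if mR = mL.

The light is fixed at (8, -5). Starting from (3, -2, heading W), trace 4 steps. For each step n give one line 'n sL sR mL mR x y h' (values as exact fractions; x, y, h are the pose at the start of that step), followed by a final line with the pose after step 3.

0 40/13 200/89 -40/13 -960/1157 3 -2 W
1 50 50/9 -50 -400/9 4 -2 S
2 200/37 40 -200/37 1280/37 4 -1 E
3 100/37 4 -100/37 48/37 5 -1 N
final 5 -2 W

n=0: pose=(3,-2,W); sL=40/13, sR=200/89; mL=-40/13, mR=-960/1157; mL+mR=-4520/1157 → advance -1; mR−mL=200/89 → turn +1·90°
n=1: pose=(4,-2,S); sL=50, sR=50/9; mL=-50, mR=-400/9; mL+mR=-850/9 → advance -1; mR−mL=50/9 → turn +1·90°
n=2: pose=(4,-1,E); sL=200/37, sR=40; mL=-200/37, mR=1280/37; mL+mR=1080/37 → advance +1; mR−mL=40 → turn +1·90°
n=3: pose=(5,-1,N); sL=100/37, sR=4; mL=-100/37, mR=48/37; mL+mR=-52/37 → advance -1; mR−mL=4 → turn +1·90°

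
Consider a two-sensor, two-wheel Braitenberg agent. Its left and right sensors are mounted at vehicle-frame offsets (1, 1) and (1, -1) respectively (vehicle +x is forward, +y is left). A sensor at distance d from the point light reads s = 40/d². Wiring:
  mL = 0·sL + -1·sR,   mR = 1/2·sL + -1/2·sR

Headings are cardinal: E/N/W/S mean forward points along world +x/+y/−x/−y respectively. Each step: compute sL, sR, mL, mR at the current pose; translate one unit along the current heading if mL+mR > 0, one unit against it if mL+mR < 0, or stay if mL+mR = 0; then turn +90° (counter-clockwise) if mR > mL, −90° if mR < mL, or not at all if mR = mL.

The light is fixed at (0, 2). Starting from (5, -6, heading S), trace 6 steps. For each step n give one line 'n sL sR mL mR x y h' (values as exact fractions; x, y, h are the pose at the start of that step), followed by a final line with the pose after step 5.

0 40/117 40/97 -40/97 -400/11349 5 -6 S
1 5/9 2/5 -2/5 7/90 5 -5 E
2 8/9 40/61 -40/61 64/549 4 -5 N
3 4/9 20/29 -20/29 -32/261 4 -6 W
4 40/117 40/97 -40/97 -400/11349 5 -6 S
5 5/9 2/5 -2/5 7/90 5 -5 E
final 4 -5 N

n=0: pose=(5,-6,S); sL=40/117, sR=40/97; mL=-40/97, mR=-400/11349; mL+mR=-5080/11349 → advance -1; mR−mL=4280/11349 → turn +1·90°
n=1: pose=(5,-5,E); sL=5/9, sR=2/5; mL=-2/5, mR=7/90; mL+mR=-29/90 → advance -1; mR−mL=43/90 → turn +1·90°
n=2: pose=(4,-5,N); sL=8/9, sR=40/61; mL=-40/61, mR=64/549; mL+mR=-296/549 → advance -1; mR−mL=424/549 → turn +1·90°
n=3: pose=(4,-6,W); sL=4/9, sR=20/29; mL=-20/29, mR=-32/261; mL+mR=-212/261 → advance -1; mR−mL=148/261 → turn +1·90°
n=4: pose=(5,-6,S); sL=40/117, sR=40/97; mL=-40/97, mR=-400/11349; mL+mR=-5080/11349 → advance -1; mR−mL=4280/11349 → turn +1·90°
n=5: pose=(5,-5,E); sL=5/9, sR=2/5; mL=-2/5, mR=7/90; mL+mR=-29/90 → advance -1; mR−mL=43/90 → turn +1·90°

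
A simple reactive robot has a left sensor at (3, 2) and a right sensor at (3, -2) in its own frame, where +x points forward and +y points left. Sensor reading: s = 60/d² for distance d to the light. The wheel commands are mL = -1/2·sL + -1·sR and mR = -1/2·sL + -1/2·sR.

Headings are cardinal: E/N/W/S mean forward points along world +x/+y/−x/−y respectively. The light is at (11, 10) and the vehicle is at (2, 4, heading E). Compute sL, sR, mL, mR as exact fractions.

15/13 3/5 -153/130 -57/65

left sensor world pos  = (5, 6); dL² = 52
right sensor world pos = (5, 2); dR² = 100
sL = 60/52 = 15/13
sR = 60/100 = 3/5
mL = -1/2·sL + -1·sR = -153/130
mR = -1/2·sL + -1/2·sR = -57/65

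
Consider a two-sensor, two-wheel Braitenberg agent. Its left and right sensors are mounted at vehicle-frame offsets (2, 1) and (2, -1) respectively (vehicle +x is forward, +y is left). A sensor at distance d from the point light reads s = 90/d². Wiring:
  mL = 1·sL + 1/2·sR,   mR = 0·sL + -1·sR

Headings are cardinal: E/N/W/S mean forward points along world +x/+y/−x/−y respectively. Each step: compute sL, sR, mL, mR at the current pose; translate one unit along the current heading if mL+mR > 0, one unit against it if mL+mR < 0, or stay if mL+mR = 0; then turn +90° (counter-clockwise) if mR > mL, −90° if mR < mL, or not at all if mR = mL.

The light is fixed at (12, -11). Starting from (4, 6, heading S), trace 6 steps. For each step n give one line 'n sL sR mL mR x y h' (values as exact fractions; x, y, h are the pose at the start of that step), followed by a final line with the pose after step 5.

n=0: pose=(4,6,S); sL=45/137, sR=5/17; mL=2215/4658, mR=-5/17; mL+mR=845/4658 → advance +1; mR−mL=-3585/4658 → turn -1·90°
n=1: pose=(4,5,W); sL=18/65, sR=90/389; mL=9927/25285, mR=-90/389; mL+mR=4077/25285 → advance +1; mR−mL=-15777/25285 → turn -1·90°
n=2: pose=(3,5,N); sL=45/212, sR=45/194; mL=3375/10282, mR=-45/194; mL+mR=495/5141 → advance +1; mR−mL=-2880/5141 → turn -1·90°
n=3: pose=(3,6,E); sL=90/373, sR=18/61; mL=8847/22753, mR=-18/61; mL+mR=2133/22753 → advance +1; mR−mL=-15561/22753 → turn -1·90°
n=4: pose=(4,6,S); sL=45/137, sR=5/17; mL=2215/4658, mR=-5/17; mL+mR=845/4658 → advance +1; mR−mL=-3585/4658 → turn -1·90°
n=5: pose=(4,5,W); sL=18/65, sR=90/389; mL=9927/25285, mR=-90/389; mL+mR=4077/25285 → advance +1; mR−mL=-15777/25285 → turn -1·90°

0 45/137 5/17 2215/4658 -5/17 4 6 S
1 18/65 90/389 9927/25285 -90/389 4 5 W
2 45/212 45/194 3375/10282 -45/194 3 5 N
3 90/373 18/61 8847/22753 -18/61 3 6 E
4 45/137 5/17 2215/4658 -5/17 4 6 S
5 18/65 90/389 9927/25285 -90/389 4 5 W
final 3 5 N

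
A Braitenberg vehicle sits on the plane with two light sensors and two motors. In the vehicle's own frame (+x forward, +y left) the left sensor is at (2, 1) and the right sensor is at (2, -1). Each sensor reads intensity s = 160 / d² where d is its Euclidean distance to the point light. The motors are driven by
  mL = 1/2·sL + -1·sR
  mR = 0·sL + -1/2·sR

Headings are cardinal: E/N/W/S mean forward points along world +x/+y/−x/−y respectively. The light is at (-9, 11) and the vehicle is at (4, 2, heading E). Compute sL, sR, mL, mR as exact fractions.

left sensor world pos  = (6, 3); dL² = 289
right sensor world pos = (6, 1); dR² = 325
sL = 160/289 = 160/289
sR = 160/325 = 32/65
mL = 1/2·sL + -1·sR = -4048/18785
mR = 0·sL + -1/2·sR = -16/65

160/289 32/65 -4048/18785 -16/65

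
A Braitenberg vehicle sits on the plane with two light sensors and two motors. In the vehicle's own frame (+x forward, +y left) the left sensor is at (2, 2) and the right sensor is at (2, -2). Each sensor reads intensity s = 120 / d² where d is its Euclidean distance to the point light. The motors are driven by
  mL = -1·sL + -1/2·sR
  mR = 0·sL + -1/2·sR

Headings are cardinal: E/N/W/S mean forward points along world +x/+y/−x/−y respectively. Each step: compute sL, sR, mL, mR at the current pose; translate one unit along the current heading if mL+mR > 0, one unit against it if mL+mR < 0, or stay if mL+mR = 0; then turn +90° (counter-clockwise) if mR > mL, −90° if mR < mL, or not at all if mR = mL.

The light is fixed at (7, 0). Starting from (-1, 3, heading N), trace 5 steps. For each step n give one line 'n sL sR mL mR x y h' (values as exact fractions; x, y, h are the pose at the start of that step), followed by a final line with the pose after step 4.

n=0: pose=(-1,3,N); sL=24/25, sR=120/61; mL=-2964/1525, mR=-60/61; mL+mR=-4464/1525 → advance -1; mR−mL=24/25 → turn +1·90°
n=1: pose=(-1,2,W); sL=6/5, sR=30/29; mL=-249/145, mR=-15/29; mL+mR=-324/145 → advance -1; mR−mL=6/5 → turn +1·90°
n=2: pose=(0,2,S); sL=24/5, sR=40/27; mL=-748/135, mR=-20/27; mL+mR=-848/135 → advance -1; mR−mL=24/5 → turn +1·90°
n=3: pose=(0,3,E); sL=12/5, sR=60/13; mL=-306/65, mR=-30/13; mL+mR=-456/65 → advance -1; mR−mL=12/5 → turn +1·90°
n=4: pose=(-1,3,N); sL=24/25, sR=120/61; mL=-2964/1525, mR=-60/61; mL+mR=-4464/1525 → advance -1; mR−mL=24/25 → turn +1·90°

0 24/25 120/61 -2964/1525 -60/61 -1 3 N
1 6/5 30/29 -249/145 -15/29 -1 2 W
2 24/5 40/27 -748/135 -20/27 0 2 S
3 12/5 60/13 -306/65 -30/13 0 3 E
4 24/25 120/61 -2964/1525 -60/61 -1 3 N
final -1 2 W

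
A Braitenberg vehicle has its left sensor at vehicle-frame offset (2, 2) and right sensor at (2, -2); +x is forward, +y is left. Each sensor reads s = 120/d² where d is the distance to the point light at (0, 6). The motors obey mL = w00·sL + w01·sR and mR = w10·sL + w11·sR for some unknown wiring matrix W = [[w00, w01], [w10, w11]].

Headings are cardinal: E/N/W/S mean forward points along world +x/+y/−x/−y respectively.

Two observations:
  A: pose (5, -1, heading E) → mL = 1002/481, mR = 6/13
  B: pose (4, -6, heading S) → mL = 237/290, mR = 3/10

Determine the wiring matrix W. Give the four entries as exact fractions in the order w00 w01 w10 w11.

obs A: pose=(5,-1,E) → sL=60/37, sR=12/13, mL=1002/481, mR=6/13
obs B: pose=(4,-6,S) → sL=15/29, sR=3/5, mL=237/290, mR=3/10
sensor matrix S = [[60/37, 12/13], [15/29, 3/5]]; det S = 6912/13949
solve [mL_A; mL_B] = S·[w00; w01] and [mR_A; mR_B] = S·[w10; w11]:
  w00 = 1, w01 = 1/2, w10 = 0, w11 = 1/2

1 1/2 0 1/2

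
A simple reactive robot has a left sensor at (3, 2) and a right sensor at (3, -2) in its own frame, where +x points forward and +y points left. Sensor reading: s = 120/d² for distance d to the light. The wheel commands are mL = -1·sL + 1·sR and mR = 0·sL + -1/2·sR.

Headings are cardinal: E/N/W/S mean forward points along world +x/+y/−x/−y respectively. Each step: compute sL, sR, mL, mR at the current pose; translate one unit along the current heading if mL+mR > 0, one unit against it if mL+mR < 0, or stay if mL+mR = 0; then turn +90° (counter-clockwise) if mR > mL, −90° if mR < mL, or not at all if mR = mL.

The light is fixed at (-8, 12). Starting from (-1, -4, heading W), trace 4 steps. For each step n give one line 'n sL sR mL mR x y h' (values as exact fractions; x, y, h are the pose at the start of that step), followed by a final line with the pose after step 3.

n=0: pose=(-1,-4,W); sL=6/17, sR=30/53; mL=192/901, mR=-15/53; mL+mR=-63/901 → advance -1; mR−mL=-447/901 → turn -1·90°
n=1: pose=(0,-4,N); sL=24/41, sR=120/269; mL=-1536/11029, mR=-60/269; mL+mR=-3996/11029 → advance -1; mR−mL=-924/11029 → turn -1·90°
n=2: pose=(0,-5,E); sL=60/173, sR=60/241; mL=-4080/41693, mR=-30/241; mL+mR=-9270/41693 → advance -1; mR−mL=-1110/41693 → turn -1·90°
n=3: pose=(-1,-5,S); sL=120/481, sR=24/85; mL=1344/40885, mR=-12/85; mL+mR=-4428/40885 → advance -1; mR−mL=-7116/40885 → turn -1·90°

0 6/17 30/53 192/901 -15/53 -1 -4 W
1 24/41 120/269 -1536/11029 -60/269 0 -4 N
2 60/173 60/241 -4080/41693 -30/241 0 -5 E
3 120/481 24/85 1344/40885 -12/85 -1 -5 S
final -1 -4 W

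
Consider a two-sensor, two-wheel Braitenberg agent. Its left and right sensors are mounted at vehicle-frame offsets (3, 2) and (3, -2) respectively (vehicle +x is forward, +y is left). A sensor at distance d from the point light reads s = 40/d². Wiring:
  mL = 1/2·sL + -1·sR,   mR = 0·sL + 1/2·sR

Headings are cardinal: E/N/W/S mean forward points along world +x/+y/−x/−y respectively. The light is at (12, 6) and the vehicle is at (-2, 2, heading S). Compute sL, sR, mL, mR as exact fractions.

left sensor world pos  = (0, -1); dL² = 193
right sensor world pos = (-4, -1); dR² = 305
sL = 40/193 = 40/193
sR = 40/305 = 8/61
mL = 1/2·sL + -1·sR = -324/11773
mR = 0·sL + 1/2·sR = 4/61

40/193 8/61 -324/11773 4/61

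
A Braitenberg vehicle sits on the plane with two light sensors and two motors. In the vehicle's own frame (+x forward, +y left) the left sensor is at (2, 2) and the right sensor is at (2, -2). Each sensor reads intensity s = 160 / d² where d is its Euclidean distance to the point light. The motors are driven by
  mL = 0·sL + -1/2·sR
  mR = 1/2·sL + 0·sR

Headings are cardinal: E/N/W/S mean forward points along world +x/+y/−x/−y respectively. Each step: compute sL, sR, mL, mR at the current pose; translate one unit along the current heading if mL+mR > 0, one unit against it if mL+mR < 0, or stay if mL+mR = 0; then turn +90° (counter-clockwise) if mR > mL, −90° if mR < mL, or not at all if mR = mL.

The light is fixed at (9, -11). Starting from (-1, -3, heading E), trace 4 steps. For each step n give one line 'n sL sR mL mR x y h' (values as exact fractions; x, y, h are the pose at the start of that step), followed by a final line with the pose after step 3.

n=0: pose=(-1,-3,E); sL=40/41, sR=8/5; mL=-4/5, mR=20/41; mL+mR=-64/205 → advance -1; mR−mL=264/205 → turn +1·90°
n=1: pose=(-2,-3,N); sL=160/269, sR=160/181; mL=-80/181, mR=80/269; mL+mR=-7040/48689 → advance -1; mR−mL=36000/48689 → turn +1·90°
n=2: pose=(-2,-4,W); sL=80/97, sR=16/25; mL=-8/25, mR=40/97; mL+mR=224/2425 → advance +1; mR−mL=1776/2425 → turn +1·90°
n=3: pose=(-3,-4,S); sL=32/25, sR=160/221; mL=-80/221, mR=16/25; mL+mR=1536/5525 → advance +1; mR−mL=5536/5525 → turn +1·90°

0 40/41 8/5 -4/5 20/41 -1 -3 E
1 160/269 160/181 -80/181 80/269 -2 -3 N
2 80/97 16/25 -8/25 40/97 -2 -4 W
3 32/25 160/221 -80/221 16/25 -3 -4 S
final -3 -5 E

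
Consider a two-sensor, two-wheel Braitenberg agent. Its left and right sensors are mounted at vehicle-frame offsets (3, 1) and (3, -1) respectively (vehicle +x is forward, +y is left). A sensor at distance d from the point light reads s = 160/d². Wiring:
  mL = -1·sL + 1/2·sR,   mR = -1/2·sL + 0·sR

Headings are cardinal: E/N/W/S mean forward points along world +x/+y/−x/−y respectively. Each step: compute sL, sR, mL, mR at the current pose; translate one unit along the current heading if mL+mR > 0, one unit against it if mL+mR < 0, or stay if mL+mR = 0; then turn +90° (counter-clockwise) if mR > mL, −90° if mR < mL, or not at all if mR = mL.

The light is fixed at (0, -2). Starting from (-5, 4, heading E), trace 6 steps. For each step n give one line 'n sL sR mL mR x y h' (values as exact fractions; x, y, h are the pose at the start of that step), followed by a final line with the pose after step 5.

0 160/53 160/29 -400/1537 -80/53 -5 4 E
1 80/17 80/29 -1640/493 -40/17 -6 4 S
2 160/73 32/9 -272/657 -80/73 -6 5 E
3 40/13 2 -27/13 -20/13 -7 5 S
4 160/97 32/13 -528/1261 -80/97 -7 6 E
5 80/37 80/53 -2760/1961 -40/37 -8 6 S
final -8 7 E

n=0: pose=(-5,4,E); sL=160/53, sR=160/29; mL=-400/1537, mR=-80/53; mL+mR=-2720/1537 → advance -1; mR−mL=-1920/1537 → turn -1·90°
n=1: pose=(-6,4,S); sL=80/17, sR=80/29; mL=-1640/493, mR=-40/17; mL+mR=-2800/493 → advance -1; mR−mL=480/493 → turn +1·90°
n=2: pose=(-6,5,E); sL=160/73, sR=32/9; mL=-272/657, mR=-80/73; mL+mR=-992/657 → advance -1; mR−mL=-448/657 → turn -1·90°
n=3: pose=(-7,5,S); sL=40/13, sR=2; mL=-27/13, mR=-20/13; mL+mR=-47/13 → advance -1; mR−mL=7/13 → turn +1·90°
n=4: pose=(-7,6,E); sL=160/97, sR=32/13; mL=-528/1261, mR=-80/97; mL+mR=-1568/1261 → advance -1; mR−mL=-512/1261 → turn -1·90°
n=5: pose=(-8,6,S); sL=80/37, sR=80/53; mL=-2760/1961, mR=-40/37; mL+mR=-4880/1961 → advance -1; mR−mL=640/1961 → turn +1·90°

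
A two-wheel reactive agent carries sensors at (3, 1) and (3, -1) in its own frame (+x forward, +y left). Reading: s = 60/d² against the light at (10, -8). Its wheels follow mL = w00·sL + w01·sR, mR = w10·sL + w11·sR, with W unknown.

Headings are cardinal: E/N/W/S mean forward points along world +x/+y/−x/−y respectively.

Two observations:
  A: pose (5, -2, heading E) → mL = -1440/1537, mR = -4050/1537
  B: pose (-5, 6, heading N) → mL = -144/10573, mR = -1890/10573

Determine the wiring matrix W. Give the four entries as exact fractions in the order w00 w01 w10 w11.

obs A: pose=(5,-2,E) → sL=60/53, sR=60/29, mL=-1440/1537, mR=-4050/1537
obs B: pose=(-5,6,N) → sL=12/109, sR=12/97, mL=-144/10573, mR=-1890/10573
sensor matrix S = [[60/53, 60/29], [12/109, 12/97]]; det S = -1425600/16250701
solve [mL_A; mL_B] = S·[w00; w01] and [mR_A; mR_B] = S·[w10; w11]:
  w00 = 1, w01 = -1, w10 = -1/2, w11 = -1

1 -1 -1/2 -1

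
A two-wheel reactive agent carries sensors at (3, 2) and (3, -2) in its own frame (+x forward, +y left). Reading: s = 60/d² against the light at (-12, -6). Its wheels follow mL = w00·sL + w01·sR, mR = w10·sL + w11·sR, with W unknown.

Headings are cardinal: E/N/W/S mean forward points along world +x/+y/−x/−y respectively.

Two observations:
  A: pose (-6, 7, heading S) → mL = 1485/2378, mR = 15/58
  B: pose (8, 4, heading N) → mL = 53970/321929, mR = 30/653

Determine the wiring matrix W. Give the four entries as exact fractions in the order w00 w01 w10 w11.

obs A: pose=(-6,7,S) → sL=15/41, sR=15/29, mL=1485/2378, mR=15/58
obs B: pose=(8,4,N) → sL=60/493, sR=60/653, mL=53970/321929, mR=30/653
sensor matrix S = [[15/41, 15/29], [60/493, 60/653]]; det S = -11228400/382773581
solve [mL_A; mL_B] = S·[w00; w01] and [mR_A; mR_B] = S·[w10; w11]:
  w00 = 1, w01 = 1/2, w10 = 0, w11 = 1/2

1 1/2 0 1/2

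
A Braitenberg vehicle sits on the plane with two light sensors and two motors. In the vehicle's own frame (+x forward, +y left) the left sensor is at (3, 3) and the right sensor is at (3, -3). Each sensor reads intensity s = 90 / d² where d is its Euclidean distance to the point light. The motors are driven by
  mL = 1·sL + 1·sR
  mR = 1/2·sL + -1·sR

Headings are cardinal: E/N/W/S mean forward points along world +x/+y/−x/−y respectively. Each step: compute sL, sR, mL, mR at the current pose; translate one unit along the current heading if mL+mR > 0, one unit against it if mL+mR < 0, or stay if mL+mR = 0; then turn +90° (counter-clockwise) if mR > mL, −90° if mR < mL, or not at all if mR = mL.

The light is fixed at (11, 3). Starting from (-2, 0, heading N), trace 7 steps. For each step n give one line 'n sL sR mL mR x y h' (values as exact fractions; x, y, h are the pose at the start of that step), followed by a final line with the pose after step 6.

n=0: pose=(-2,0,N); sL=45/128, sR=9/10; mL=801/640, mR=-927/1280; mL+mR=135/256 → advance +1; mR−mL=-2529/1280 → turn -1·90°
n=1: pose=(-2,1,E); sL=90/101, sR=18/25; mL=4068/2525, mR=-693/2525; mL+mR=135/101 → advance +1; mR−mL=-4761/2525 → turn -1·90°
n=2: pose=(-1,1,S); sL=45/53, sR=9/25; mL=1602/1325, mR=171/2650; mL+mR=135/106 → advance +1; mR−mL=-3033/2650 → turn -1·90°
n=3: pose=(-1,0,W); sL=10/29, sR=2/5; mL=108/145, mR=-33/145; mL+mR=15/29 → advance +1; mR−mL=-141/145 → turn -1·90°
n=4: pose=(-2,0,N); sL=45/128, sR=9/10; mL=801/640, mR=-927/1280; mL+mR=135/256 → advance +1; mR−mL=-2529/1280 → turn -1·90°
n=5: pose=(-2,1,E); sL=90/101, sR=18/25; mL=4068/2525, mR=-693/2525; mL+mR=135/101 → advance +1; mR−mL=-4761/2525 → turn -1·90°
n=6: pose=(-1,1,S); sL=45/53, sR=9/25; mL=1602/1325, mR=171/2650; mL+mR=135/106 → advance +1; mR−mL=-3033/2650 → turn -1·90°

0 45/128 9/10 801/640 -927/1280 -2 0 N
1 90/101 18/25 4068/2525 -693/2525 -2 1 E
2 45/53 9/25 1602/1325 171/2650 -1 1 S
3 10/29 2/5 108/145 -33/145 -1 0 W
4 45/128 9/10 801/640 -927/1280 -2 0 N
5 90/101 18/25 4068/2525 -693/2525 -2 1 E
6 45/53 9/25 1602/1325 171/2650 -1 1 S
final -1 0 W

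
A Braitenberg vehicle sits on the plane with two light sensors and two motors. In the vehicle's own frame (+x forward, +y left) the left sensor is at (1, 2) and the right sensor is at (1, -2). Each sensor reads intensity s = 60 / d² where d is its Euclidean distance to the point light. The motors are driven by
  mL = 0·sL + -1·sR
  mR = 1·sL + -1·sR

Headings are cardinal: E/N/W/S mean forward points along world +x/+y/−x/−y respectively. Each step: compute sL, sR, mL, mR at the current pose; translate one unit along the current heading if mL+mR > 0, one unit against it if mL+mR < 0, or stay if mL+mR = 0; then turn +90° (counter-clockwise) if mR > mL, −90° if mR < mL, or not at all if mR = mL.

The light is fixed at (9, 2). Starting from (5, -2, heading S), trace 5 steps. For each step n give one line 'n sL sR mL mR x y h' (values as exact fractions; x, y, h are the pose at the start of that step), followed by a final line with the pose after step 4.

0 60/29 60/61 -60/61 1920/1769 5 -2 S
1 10/3 30/29 -30/29 200/87 5 -3 E
2 60/41 60/17 -60/17 -1440/697 6 -3 N
3 3/4 15/8 -15/8 -9/8 6 -4 W
4 60/49 12/13 -12/13 192/637 7 -4 S
final 7 -3 E

n=0: pose=(5,-2,S); sL=60/29, sR=60/61; mL=-60/61, mR=1920/1769; mL+mR=180/1769 → advance +1; mR−mL=60/29 → turn +1·90°
n=1: pose=(5,-3,E); sL=10/3, sR=30/29; mL=-30/29, mR=200/87; mL+mR=110/87 → advance +1; mR−mL=10/3 → turn +1·90°
n=2: pose=(6,-3,N); sL=60/41, sR=60/17; mL=-60/17, mR=-1440/697; mL+mR=-3900/697 → advance -1; mR−mL=60/41 → turn +1·90°
n=3: pose=(6,-4,W); sL=3/4, sR=15/8; mL=-15/8, mR=-9/8; mL+mR=-3 → advance -1; mR−mL=3/4 → turn +1·90°
n=4: pose=(7,-4,S); sL=60/49, sR=12/13; mL=-12/13, mR=192/637; mL+mR=-396/637 → advance -1; mR−mL=60/49 → turn +1·90°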